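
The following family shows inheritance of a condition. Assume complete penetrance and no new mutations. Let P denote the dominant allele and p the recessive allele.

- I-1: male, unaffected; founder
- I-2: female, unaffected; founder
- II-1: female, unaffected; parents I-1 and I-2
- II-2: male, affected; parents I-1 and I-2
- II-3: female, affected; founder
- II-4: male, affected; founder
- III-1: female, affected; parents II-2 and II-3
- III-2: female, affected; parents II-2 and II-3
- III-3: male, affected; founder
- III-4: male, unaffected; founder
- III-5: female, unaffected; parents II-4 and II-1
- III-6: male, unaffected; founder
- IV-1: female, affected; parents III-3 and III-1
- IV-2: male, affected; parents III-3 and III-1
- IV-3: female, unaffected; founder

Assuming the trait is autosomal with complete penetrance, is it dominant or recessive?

I-1 and I-2 are both unaffected yet have an affected child II-2. Under dominance, an affected child requires at least one affected parent, so the trait cannot be dominant.

recessive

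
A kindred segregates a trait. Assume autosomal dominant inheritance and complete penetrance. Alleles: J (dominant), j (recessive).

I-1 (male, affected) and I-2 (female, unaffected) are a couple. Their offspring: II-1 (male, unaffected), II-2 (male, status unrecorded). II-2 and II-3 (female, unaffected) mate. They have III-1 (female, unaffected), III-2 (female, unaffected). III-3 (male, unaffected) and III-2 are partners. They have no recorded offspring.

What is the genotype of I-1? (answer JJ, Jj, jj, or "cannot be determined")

From phenotype alone, I-1 is JJ or Jj.
I-1 is affected so carries J and passed j to II-1 (jj), so I-1 is Jj.

Jj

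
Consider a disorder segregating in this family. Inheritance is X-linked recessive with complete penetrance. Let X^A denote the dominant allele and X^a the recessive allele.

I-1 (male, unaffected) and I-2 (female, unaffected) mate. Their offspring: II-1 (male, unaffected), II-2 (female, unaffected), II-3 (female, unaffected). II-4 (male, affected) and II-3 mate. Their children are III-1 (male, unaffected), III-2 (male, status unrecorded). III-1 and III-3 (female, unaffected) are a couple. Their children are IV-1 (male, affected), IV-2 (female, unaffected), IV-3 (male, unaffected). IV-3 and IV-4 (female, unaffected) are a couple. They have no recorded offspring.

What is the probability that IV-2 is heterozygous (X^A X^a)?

1/2

III-1 is unaffected, so III-1 is X^A Y.
III-3 is unaffected so carries A and passed a to IV-1 (X^a Y), so III-3 is X^A X^a.
Their cross gives offspring ratios 1/2 X^A X^A : 1/2 X^A X^a. Conditioning on IV-2 being unaffected, P(X^A X^a) = 1/2 / 1 = 1/2.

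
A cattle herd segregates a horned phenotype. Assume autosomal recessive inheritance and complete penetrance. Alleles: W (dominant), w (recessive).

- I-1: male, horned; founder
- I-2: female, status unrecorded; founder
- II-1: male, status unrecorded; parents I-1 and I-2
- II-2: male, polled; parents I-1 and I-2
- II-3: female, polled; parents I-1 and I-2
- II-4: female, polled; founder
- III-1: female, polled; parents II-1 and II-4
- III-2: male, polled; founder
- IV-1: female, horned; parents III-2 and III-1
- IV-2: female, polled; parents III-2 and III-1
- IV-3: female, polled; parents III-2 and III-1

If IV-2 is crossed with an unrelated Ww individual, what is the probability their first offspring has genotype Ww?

1/2

III-2 is polled so carries W and passed w to IV-1 (ww), so III-2 is Ww.
III-1 is polled so carries W and passed w to IV-1 (ww), so III-1 is Ww.
IV-2 is a polled offspring of III-2 (Ww) × III-1 (Ww), whose cross gives 1/4 WW : 1/2 Ww : 1/4 ww; conditioning on being polled, IV-2 is WW with probability 1/3, Ww with probability 2/3.
Summing over parental genotype combinations, P(offspring has genotype Ww) = 1/3·1/2 + 2/3·1/2 = 1/2.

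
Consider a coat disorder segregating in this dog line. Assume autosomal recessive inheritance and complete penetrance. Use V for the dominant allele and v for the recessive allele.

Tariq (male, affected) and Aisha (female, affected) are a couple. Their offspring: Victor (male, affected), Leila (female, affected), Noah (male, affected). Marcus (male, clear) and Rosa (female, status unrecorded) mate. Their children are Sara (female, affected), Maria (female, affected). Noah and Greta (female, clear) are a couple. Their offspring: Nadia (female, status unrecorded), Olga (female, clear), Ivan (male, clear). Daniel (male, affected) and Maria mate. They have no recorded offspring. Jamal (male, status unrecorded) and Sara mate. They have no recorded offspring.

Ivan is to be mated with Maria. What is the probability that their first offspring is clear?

Ivan is clear so carries V and received v from Noah (vv), so Ivan is Vv.
Maria is affected, so Maria is vv.
The cross gives 1/2 Vv : 1/2 vv, so P(offspring is clear) = 1/2.

1/2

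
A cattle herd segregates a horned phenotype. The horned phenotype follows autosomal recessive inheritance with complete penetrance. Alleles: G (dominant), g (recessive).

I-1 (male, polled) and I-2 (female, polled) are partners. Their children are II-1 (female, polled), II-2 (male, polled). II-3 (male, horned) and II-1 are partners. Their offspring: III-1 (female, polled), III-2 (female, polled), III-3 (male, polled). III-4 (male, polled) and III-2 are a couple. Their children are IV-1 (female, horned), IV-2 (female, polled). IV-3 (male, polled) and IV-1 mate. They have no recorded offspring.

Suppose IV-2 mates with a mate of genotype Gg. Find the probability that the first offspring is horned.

III-4 is polled so carries G and passed g to IV-1 (gg), so III-4 is Gg.
III-2 is polled so carries G and received g from II-3 (gg), so III-2 is Gg.
IV-2 is a polled offspring of III-4 (Gg) × III-2 (Gg), whose cross gives 1/4 GG : 1/2 Gg : 1/4 gg; conditioning on being polled, IV-2 is GG with probability 1/3, Gg with probability 2/3.
Summing over parental genotype combinations, P(offspring is horned) = 2/3·1/4 = 1/6.

1/6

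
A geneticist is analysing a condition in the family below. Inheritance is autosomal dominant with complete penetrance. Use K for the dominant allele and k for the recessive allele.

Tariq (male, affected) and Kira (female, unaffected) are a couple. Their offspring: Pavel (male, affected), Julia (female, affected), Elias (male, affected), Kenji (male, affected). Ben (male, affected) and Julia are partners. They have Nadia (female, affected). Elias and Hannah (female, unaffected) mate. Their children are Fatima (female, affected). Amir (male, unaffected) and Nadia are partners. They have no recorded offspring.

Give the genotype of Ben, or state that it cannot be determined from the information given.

Ben's phenotype allows KK or Kk, and no parent or child forces a single allele at both positions; consistent genotype assignments exist with Ben as KK or Kk.

cannot be determined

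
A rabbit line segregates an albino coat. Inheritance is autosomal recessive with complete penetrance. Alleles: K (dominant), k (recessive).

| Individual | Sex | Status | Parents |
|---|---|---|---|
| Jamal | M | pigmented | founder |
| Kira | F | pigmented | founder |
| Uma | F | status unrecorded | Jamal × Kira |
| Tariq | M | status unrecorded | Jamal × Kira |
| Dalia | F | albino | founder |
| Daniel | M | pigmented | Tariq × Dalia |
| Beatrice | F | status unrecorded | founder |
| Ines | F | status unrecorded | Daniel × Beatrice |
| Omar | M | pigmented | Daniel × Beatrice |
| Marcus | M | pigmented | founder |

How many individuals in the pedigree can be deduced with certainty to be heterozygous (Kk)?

1

Obligate heterozygotes: Daniel is pigmented so carries K and received k from Dalia (kk), so Daniel is Kk.
Every other individual is either homozygous by phenotype or has at least one consistent homozygous assignment, so the count is 1.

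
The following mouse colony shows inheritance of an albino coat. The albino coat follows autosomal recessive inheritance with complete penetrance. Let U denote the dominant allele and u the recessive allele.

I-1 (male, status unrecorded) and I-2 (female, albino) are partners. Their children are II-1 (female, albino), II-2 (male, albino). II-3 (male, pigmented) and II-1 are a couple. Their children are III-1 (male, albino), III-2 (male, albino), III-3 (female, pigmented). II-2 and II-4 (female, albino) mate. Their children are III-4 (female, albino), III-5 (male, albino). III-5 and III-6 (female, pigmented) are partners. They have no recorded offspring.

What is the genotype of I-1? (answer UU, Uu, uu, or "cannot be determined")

I-1's phenotype is unrecorded, and no parent or child forces a single allele at both positions; consistent genotype assignments exist with I-1 as Uu or uu.

cannot be determined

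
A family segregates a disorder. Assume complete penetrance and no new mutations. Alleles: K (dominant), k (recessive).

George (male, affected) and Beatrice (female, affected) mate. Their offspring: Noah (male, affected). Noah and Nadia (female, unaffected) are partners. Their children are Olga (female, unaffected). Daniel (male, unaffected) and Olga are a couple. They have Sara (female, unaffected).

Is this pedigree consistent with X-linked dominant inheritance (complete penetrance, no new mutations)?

Under X-linked dominant, Olga (unaffected, female) cannot arise from Noah (affected) × Nadia (unaffected).

No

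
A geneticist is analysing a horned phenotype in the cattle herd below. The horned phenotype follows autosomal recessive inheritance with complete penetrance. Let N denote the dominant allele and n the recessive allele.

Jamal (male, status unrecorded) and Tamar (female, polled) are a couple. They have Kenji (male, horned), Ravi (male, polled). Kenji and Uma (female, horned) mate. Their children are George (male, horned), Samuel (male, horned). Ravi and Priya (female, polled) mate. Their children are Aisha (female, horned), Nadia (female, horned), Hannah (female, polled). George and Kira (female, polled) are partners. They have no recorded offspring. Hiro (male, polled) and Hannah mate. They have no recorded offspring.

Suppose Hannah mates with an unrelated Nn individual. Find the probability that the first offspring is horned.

1/6

Ravi is polled so carries N and passed n to Aisha (nn), so Ravi is Nn.
Priya is polled so carries N and passed n to Aisha (nn), so Priya is Nn.
Hannah is a polled offspring of Ravi (Nn) × Priya (Nn), whose cross gives 1/4 NN : 1/2 Nn : 1/4 nn; conditioning on being polled, Hannah is NN with probability 1/3, Nn with probability 2/3.
Summing over parental genotype combinations, P(offspring is horned) = 2/3·1/4 = 1/6.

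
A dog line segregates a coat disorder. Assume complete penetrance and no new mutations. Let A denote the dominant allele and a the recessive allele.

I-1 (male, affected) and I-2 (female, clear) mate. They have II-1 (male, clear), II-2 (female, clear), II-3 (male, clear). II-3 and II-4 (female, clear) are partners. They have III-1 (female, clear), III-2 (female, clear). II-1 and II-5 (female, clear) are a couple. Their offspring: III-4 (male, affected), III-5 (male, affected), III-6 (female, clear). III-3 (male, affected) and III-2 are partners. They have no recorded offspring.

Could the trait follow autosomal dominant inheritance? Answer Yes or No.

No

Under autosomal dominant, III-4 (affected, male) cannot arise from II-1 (clear) × II-5 (clear).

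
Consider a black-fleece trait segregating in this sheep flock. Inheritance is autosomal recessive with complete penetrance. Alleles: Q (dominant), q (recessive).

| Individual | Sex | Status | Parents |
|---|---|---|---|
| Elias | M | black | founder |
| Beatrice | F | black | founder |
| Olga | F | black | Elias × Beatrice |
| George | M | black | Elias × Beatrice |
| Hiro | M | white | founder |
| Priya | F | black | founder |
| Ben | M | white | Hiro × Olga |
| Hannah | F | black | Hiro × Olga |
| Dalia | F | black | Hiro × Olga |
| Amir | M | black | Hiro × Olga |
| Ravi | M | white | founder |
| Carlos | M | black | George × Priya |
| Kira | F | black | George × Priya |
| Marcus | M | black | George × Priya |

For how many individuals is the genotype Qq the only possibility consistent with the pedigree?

2

Obligate heterozygotes: Hiro is white so carries Q and passed q to Hannah (qq), so Hiro is Qq; Ben is white so carries Q and received q from Olga (qq), so Ben is Qq.
Every other individual is either homozygous by phenotype or has at least one consistent homozygous assignment, so the count is 2.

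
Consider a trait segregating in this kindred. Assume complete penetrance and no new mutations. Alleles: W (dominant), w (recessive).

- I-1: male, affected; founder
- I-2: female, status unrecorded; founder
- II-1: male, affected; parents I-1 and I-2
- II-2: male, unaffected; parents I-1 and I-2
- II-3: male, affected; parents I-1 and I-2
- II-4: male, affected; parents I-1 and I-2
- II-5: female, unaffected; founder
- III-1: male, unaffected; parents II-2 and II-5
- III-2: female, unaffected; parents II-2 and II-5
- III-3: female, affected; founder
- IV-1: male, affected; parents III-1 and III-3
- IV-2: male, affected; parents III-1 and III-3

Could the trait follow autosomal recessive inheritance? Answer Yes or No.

A consistent assignment under autosomal recessive exists: I-1 ww, I-2 Ww, II-1 ww, II-2 Ww, II-3 ww, II-4 ww, II-5 WW, III-1 Ww, III-2 WW, III-3 ww, IV-1 ww, IV-2 ww.
In this assignment every recorded phenotype matches its genotype and every non-founder's genotype is obtainable from its parents' genotypes, so the pedigree is consistent.

Yes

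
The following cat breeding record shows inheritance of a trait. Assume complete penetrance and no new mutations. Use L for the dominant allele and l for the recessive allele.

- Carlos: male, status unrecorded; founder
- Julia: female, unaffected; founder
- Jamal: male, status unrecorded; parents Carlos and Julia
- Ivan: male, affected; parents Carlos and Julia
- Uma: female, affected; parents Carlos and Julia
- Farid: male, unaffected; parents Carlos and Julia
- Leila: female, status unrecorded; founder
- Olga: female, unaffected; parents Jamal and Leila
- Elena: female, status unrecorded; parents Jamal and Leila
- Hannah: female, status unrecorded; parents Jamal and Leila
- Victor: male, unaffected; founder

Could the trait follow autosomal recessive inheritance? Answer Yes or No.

A consistent assignment under autosomal recessive exists: Carlos Ll, Julia Ll, Jamal LL, Ivan ll, Uma ll, Farid LL, Leila LL, Olga LL, Elena LL, Hannah LL, Victor LL.
In this assignment every recorded phenotype matches its genotype and every non-founder's genotype is obtainable from its parents' genotypes, so the pedigree is consistent.

Yes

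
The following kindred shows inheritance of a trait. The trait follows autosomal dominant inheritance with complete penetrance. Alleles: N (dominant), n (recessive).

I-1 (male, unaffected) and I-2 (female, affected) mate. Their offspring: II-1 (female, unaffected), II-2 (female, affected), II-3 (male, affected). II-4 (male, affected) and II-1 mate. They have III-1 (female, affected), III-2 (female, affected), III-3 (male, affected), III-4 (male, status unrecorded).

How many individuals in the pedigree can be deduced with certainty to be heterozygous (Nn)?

Obligate heterozygotes: I-2 is affected so carries N and passed n to II-1 (nn), so I-2 is Nn; II-2 is affected so carries N and received n from I-1 (nn), so II-2 is Nn; II-3 is affected so carries N and received n from I-1 (nn), so II-3 is Nn; III-1 is affected so carries N and received n from II-1 (nn), so III-1 is Nn; III-2 is affected so carries N and received n from II-1 (nn), so III-2 is Nn; III-3 is affected so carries N and received n from II-1 (nn), so III-3 is Nn.
Every other individual is either homozygous by phenotype or has at least one consistent homozygous assignment, so the count is 6.

6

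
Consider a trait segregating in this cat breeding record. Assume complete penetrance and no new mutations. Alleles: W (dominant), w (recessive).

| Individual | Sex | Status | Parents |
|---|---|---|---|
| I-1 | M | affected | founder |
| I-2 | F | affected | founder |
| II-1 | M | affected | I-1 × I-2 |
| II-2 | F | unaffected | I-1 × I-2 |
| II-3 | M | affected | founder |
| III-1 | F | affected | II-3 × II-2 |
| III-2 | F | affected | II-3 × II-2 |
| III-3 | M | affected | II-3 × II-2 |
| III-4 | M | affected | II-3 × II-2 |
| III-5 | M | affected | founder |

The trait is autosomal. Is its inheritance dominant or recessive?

I-1 and I-2 are both affected yet have an unaffected child II-2. Under a recessive model two affected parents are homozygous and every child would be affected, so the trait cannot be recessive.

dominant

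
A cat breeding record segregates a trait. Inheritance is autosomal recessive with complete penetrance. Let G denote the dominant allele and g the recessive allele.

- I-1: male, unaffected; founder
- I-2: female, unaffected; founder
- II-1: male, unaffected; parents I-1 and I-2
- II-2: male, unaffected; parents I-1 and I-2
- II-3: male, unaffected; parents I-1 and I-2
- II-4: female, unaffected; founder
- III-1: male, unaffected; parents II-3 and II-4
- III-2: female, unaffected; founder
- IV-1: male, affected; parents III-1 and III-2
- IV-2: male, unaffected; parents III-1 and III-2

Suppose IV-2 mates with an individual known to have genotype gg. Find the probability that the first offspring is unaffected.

2/3

III-1 is unaffected so carries G and passed g to IV-1 (gg), so III-1 is Gg.
III-2 is unaffected so carries G and passed g to IV-1 (gg), so III-2 is Gg.
IV-2 is an unaffected offspring of III-1 (Gg) × III-2 (Gg), whose cross gives 1/4 GG : 1/2 Gg : 1/4 gg; conditioning on being unaffected, IV-2 is GG with probability 1/3, Gg with probability 2/3.
Summing over parental genotype combinations, P(offspring is unaffected) = 1/3·1 + 2/3·1/2 = 2/3.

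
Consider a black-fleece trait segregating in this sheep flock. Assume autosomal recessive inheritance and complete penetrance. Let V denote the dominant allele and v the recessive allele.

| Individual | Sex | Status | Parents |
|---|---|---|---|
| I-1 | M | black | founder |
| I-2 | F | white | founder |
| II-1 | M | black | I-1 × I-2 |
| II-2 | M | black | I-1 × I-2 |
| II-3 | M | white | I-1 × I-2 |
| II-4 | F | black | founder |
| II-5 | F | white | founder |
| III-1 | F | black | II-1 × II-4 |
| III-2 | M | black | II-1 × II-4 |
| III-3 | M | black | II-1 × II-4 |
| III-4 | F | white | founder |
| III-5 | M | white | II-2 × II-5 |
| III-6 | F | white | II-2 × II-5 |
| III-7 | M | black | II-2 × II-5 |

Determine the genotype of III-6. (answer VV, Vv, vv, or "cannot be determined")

From phenotype alone, III-6 is VV or Vv.
III-6 is white so carries V and received v from II-2 (vv), so III-6 is Vv.

Vv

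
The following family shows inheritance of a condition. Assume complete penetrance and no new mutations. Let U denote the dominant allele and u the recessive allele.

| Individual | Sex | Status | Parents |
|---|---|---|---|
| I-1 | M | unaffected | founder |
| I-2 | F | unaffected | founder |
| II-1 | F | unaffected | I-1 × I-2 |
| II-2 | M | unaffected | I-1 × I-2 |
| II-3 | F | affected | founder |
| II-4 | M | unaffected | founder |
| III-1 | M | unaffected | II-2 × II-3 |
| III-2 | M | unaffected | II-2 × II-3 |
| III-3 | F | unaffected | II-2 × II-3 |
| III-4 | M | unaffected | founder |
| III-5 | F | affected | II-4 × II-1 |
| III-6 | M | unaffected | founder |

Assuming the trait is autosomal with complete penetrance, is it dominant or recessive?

recessive

II-4 and II-1 are both unaffected yet have an affected child III-5. Under dominance, an affected child requires at least one affected parent, so the trait cannot be dominant.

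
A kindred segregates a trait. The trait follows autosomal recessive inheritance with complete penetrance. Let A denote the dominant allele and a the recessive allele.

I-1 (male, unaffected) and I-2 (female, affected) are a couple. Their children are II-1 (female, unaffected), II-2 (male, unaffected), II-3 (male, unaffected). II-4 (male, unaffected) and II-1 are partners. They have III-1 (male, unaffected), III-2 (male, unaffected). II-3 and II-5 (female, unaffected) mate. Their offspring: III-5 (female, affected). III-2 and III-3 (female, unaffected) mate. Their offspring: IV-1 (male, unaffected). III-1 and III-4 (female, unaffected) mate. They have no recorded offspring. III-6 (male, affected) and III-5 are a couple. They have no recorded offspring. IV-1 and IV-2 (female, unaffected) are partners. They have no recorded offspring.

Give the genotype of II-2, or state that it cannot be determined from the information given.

Aa

From phenotype alone, II-2 is AA or Aa.
II-2 is unaffected so carries A and received a from I-2 (aa), so II-2 is Aa.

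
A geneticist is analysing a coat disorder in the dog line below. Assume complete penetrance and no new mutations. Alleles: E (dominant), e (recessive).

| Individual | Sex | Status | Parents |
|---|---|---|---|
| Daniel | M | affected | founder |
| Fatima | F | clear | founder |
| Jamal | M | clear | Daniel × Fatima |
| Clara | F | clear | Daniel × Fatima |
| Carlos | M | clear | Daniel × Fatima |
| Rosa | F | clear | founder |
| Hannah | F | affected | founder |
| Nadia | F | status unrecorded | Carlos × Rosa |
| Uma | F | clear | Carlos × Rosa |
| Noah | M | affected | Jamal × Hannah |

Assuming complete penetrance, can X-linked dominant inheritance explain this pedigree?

No

Under X-linked dominant, Clara (clear, female) cannot arise from Daniel (affected) × Fatima (clear).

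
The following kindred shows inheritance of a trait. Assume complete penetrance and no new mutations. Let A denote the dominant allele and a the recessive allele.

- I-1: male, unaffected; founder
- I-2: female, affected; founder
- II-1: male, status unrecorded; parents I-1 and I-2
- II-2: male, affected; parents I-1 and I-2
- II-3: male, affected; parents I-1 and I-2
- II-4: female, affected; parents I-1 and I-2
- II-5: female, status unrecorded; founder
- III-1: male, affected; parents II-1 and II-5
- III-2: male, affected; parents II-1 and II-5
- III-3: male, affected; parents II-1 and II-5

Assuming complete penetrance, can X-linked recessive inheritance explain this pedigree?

No

Under X-linked recessive, II-4 (affected, female) cannot arise from I-1 (unaffected) × I-2 (affected).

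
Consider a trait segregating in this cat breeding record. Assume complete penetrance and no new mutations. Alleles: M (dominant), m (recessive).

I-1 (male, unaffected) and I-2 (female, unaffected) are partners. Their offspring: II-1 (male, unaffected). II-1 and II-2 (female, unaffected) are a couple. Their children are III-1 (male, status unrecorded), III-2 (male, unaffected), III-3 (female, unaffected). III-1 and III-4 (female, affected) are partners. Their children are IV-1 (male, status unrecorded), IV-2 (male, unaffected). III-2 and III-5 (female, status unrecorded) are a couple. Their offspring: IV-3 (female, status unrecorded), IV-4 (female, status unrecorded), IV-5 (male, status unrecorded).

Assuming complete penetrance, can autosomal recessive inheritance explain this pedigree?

Yes

A consistent assignment under autosomal recessive exists: I-1 MM, I-2 MM, II-1 MM, II-2 MM, III-1 MM, III-2 MM, III-3 MM, III-4 mm, III-5 MM, IV-1 Mm, IV-2 Mm, IV-3 MM, IV-4 MM, IV-5 MM.
In this assignment every recorded phenotype matches its genotype and every non-founder's genotype is obtainable from its parents' genotypes, so the pedigree is consistent.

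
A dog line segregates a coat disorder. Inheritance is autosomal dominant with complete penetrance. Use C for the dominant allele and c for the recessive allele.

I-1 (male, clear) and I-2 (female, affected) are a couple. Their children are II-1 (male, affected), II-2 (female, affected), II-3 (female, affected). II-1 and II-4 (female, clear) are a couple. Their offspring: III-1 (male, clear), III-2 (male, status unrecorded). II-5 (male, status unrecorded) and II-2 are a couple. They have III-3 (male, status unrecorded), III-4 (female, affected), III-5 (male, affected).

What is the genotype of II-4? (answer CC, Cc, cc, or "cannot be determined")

cc

II-4 is clear, so II-4 is cc.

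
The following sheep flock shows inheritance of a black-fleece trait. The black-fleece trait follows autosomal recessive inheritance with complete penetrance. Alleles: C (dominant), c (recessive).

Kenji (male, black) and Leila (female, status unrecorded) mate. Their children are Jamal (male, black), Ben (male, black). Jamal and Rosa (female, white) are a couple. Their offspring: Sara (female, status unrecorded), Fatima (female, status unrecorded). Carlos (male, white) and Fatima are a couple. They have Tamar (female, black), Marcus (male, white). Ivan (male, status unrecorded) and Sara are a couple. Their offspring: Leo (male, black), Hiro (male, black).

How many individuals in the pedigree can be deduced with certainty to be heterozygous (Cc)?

Obligate heterozygotes: Carlos is white so carries C and passed c to Tamar (cc), so Carlos is Cc.
Every other individual is either homozygous by phenotype or has at least one consistent homozygous assignment, so the count is 1.

1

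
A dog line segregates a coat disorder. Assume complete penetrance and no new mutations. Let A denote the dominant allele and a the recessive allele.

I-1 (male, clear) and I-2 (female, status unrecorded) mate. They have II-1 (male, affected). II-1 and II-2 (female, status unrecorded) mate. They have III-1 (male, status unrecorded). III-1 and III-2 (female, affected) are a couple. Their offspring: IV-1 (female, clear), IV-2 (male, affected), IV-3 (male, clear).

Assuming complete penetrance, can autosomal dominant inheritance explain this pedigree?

Yes

A consistent assignment under autosomal dominant exists: I-1 aa, I-2 AA, II-1 Aa, II-2 AA, III-1 Aa, III-2 Aa, IV-1 aa, IV-2 AA, IV-3 aa.
In this assignment every recorded phenotype matches its genotype and every non-founder's genotype is obtainable from its parents' genotypes, so the pedigree is consistent.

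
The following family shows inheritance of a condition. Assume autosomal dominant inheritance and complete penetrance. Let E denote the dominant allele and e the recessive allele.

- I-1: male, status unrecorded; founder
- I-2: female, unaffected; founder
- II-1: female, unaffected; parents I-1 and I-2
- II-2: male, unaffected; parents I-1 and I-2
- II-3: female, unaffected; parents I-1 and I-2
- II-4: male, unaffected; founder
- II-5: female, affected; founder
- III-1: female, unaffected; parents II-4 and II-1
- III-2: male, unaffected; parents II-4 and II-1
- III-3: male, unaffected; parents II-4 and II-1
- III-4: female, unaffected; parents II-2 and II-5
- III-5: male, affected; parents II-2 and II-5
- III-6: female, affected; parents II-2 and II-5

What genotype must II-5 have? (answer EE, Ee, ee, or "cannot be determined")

Ee

From phenotype alone, II-5 is EE or Ee.
II-5 is affected so carries E and passed e to III-4 (ee), so II-5 is Ee.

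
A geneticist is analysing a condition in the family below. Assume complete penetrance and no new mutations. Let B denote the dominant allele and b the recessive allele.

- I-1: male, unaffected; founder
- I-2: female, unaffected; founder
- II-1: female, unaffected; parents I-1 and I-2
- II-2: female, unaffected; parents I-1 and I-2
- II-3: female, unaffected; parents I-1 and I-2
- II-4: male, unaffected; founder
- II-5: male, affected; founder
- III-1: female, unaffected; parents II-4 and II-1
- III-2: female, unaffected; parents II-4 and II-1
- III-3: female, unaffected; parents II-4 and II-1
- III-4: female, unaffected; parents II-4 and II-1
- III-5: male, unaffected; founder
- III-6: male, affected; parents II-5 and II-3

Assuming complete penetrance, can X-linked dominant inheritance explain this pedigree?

No

Under X-linked dominant, III-6 (affected, male) cannot arise from II-5 (affected) × II-3 (unaffected).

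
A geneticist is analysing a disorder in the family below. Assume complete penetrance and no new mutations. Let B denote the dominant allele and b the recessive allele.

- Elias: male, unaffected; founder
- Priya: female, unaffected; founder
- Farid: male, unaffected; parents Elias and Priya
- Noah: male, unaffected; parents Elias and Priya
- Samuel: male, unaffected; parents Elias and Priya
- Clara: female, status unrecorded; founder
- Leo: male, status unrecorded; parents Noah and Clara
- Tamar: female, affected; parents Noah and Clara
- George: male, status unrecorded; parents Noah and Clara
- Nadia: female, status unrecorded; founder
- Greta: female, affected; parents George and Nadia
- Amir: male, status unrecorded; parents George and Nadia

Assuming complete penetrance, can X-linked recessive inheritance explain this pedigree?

Under X-linked recessive, Tamar (affected, female) cannot arise from Noah (unaffected) × Clara (unrecorded).

No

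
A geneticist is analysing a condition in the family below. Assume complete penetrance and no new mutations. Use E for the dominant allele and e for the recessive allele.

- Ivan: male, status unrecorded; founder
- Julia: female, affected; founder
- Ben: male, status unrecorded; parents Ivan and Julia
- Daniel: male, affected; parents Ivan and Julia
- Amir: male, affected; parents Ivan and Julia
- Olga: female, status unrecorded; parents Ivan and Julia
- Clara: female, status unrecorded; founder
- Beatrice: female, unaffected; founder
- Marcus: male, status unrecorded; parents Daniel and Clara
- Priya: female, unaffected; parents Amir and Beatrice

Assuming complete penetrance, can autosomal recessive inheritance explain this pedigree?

A consistent assignment under autosomal recessive exists: Ivan Ee, Julia ee, Ben Ee, Daniel ee, Amir ee, Olga Ee, Clara EE, Beatrice EE, Marcus Ee, Priya Ee.
In this assignment every recorded phenotype matches its genotype and every non-founder's genotype is obtainable from its parents' genotypes, so the pedigree is consistent.

Yes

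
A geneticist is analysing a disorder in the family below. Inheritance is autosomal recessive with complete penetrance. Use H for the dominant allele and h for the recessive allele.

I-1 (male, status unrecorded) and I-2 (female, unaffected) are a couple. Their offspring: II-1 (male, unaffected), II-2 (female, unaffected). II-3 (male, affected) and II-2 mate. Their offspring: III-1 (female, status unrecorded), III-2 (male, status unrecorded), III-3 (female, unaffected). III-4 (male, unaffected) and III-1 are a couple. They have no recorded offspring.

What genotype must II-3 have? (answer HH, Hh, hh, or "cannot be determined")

hh

II-3 is affected, so II-3 is hh.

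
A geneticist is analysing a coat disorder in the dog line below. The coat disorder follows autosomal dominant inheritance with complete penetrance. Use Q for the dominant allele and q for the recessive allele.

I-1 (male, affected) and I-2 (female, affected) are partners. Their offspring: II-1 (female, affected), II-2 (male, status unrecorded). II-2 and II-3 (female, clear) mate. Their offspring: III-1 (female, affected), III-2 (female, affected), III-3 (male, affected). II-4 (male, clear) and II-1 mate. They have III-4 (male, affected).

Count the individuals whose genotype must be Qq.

Obligate heterozygotes: III-1 is affected so carries Q and received q from II-3 (qq), so III-1 is Qq; III-2 is affected so carries Q and received q from II-3 (qq), so III-2 is Qq; III-3 is affected so carries Q and received q from II-3 (qq), so III-3 is Qq; III-4 is affected so carries Q and received q from II-4 (qq), so III-4 is Qq.
Every other individual is either homozygous by phenotype or has at least one consistent homozygous assignment, so the count is 4.

4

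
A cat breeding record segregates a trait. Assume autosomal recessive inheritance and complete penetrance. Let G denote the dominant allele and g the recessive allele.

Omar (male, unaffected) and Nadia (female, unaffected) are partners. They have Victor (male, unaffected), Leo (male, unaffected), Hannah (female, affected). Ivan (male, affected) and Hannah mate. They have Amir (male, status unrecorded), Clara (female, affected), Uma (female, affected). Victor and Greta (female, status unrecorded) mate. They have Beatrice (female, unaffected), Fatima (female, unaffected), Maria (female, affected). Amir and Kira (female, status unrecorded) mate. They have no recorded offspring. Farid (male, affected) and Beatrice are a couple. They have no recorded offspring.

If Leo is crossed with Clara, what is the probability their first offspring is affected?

1/3

Omar is unaffected so carries G and passed g to Hannah (gg), so Omar is Gg.
Nadia is unaffected so carries G and passed g to Hannah (gg), so Nadia is Gg.
Leo is an unaffected offspring of Omar (Gg) × Nadia (Gg), whose cross gives 1/4 GG : 1/2 Gg : 1/4 gg; conditioning on being unaffected, Leo is GG with probability 1/3, Gg with probability 2/3.
Clara is affected, so Clara is gg.
Summing over parental genotype combinations, P(offspring is affected) = 2/3·1/2 = 1/3.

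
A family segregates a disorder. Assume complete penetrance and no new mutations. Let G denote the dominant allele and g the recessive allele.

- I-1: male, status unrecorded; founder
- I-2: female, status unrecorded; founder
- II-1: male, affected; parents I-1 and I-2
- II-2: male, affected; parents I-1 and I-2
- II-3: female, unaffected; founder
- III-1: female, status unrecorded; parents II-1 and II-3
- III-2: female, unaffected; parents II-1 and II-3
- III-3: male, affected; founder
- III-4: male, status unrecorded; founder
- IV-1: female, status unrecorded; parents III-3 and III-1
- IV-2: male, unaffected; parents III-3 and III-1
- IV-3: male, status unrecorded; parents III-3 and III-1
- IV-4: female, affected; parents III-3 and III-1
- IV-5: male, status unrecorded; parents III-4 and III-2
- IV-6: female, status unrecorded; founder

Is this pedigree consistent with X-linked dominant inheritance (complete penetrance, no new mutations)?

Under X-linked dominant, III-2 (unaffected, female) cannot arise from II-1 (affected) × II-3 (unaffected).

No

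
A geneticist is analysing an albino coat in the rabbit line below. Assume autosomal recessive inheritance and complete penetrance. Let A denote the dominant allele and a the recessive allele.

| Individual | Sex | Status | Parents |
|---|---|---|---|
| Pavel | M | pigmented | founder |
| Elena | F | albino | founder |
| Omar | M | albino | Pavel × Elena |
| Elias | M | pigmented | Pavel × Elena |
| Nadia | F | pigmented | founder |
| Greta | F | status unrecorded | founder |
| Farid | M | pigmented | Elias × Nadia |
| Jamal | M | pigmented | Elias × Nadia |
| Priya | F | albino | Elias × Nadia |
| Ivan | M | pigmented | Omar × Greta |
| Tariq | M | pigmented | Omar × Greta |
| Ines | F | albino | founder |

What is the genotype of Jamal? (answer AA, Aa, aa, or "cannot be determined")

Jamal's phenotype allows AA or Aa, and no parent or child forces a single allele at both positions; consistent genotype assignments exist with Jamal as AA or Aa.

cannot be determined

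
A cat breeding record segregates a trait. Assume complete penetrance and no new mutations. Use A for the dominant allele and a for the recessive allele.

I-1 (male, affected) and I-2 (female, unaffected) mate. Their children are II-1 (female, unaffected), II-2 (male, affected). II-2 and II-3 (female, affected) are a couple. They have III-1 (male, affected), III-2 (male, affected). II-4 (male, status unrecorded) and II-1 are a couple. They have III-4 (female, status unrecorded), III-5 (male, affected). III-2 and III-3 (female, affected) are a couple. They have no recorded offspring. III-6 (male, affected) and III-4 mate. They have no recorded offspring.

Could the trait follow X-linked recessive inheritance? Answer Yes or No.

A consistent assignment under X-linked recessive exists: I-1 X^a Y, I-2 X^A X^a, II-1 X^A X^a, II-2 X^a Y, II-3 X^a X^a, II-4 X^A Y, III-1 X^a Y, III-2 X^a Y, III-3 X^a X^a, III-4 X^A X^A, III-5 X^a Y, III-6 X^a Y.
In this assignment every recorded phenotype matches its genotype and every non-founder's genotype is obtainable from its parents' genotypes, so the pedigree is consistent.

Yes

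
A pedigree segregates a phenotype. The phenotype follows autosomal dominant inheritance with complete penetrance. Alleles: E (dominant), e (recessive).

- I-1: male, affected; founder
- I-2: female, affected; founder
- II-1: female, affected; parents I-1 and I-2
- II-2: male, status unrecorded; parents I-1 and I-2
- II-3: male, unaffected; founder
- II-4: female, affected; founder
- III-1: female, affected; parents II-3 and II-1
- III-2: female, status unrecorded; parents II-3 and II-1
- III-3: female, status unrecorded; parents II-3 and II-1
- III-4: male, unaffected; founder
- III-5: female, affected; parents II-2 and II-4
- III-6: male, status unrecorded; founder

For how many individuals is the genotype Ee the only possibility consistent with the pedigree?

Obligate heterozygotes: III-1 is affected so carries E and received e from II-3 (ee), so III-1 is Ee.
Every other individual is either homozygous by phenotype or has at least one consistent homozygous assignment, so the count is 1.

1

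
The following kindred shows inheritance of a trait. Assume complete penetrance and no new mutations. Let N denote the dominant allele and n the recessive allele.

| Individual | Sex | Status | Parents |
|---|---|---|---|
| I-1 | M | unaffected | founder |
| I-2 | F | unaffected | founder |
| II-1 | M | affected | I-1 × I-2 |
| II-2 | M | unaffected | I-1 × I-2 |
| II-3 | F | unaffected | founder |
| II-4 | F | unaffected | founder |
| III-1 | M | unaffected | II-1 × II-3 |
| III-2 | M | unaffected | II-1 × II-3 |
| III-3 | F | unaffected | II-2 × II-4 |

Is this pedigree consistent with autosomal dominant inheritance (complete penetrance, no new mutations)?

No

Under autosomal dominant, II-1 (affected, male) cannot arise from I-1 (unaffected) × I-2 (unaffected).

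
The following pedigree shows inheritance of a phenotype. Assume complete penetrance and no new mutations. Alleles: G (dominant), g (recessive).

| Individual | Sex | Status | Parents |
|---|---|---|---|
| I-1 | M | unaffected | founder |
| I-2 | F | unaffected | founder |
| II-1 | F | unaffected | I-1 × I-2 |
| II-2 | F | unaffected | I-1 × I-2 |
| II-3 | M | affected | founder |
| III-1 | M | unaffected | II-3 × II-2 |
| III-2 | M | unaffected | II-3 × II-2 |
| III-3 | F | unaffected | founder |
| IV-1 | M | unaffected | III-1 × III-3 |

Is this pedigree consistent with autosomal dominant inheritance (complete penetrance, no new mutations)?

Yes

A consistent assignment under autosomal dominant exists: I-1 gg, I-2 gg, II-1 gg, II-2 gg, II-3 Gg, III-1 gg, III-2 gg, III-3 gg, IV-1 gg.
In this assignment every recorded phenotype matches its genotype and every non-founder's genotype is obtainable from its parents' genotypes, so the pedigree is consistent.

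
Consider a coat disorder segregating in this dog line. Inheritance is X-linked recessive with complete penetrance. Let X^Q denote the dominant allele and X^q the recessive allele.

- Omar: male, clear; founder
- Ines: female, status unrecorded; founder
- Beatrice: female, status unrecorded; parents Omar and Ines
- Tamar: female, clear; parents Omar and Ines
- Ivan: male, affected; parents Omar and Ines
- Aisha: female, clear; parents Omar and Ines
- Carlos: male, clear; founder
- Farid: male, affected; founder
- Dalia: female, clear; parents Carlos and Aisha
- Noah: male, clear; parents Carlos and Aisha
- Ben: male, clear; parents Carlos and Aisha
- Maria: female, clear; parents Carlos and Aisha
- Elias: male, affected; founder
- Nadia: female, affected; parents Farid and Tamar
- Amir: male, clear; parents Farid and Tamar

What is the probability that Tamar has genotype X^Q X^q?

1

Tamar is clear so carries Q and passed q to Nadia (X^q X^q), so Tamar is X^Q X^q, giving P(X^Q X^q) = 1.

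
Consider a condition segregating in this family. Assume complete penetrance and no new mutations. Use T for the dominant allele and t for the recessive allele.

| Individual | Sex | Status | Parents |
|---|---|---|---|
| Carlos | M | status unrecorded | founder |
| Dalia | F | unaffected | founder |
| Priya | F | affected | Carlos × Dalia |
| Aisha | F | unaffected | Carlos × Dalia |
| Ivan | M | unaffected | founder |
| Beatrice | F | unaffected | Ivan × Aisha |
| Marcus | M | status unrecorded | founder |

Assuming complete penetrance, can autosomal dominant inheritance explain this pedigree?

Yes

A consistent assignment under autosomal dominant exists: Carlos Tt, Dalia tt, Priya Tt, Aisha tt, Ivan tt, Beatrice tt, Marcus TT.
In this assignment every recorded phenotype matches its genotype and every non-founder's genotype is obtainable from its parents' genotypes, so the pedigree is consistent.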